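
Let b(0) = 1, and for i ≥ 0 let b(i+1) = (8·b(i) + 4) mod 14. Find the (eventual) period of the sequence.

7

b(0) = 1, b(1) = 12, b(2) = 2, b(3) = 6, b(4) = 10, b(5) = 0, b(6) = 4, b(7) = 8, b(8) = 12.
Since b(8) = b(1) = 12, the sequence is eventually periodic: after a pre-period of length 1 it cycles with period 7.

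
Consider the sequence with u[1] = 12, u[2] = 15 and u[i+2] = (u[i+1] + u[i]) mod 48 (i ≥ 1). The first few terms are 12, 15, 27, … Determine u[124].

u[1] = 12,  u[2] = 15,  u[3] = 27,  u[4] = 42,  u[5] = 21,  u[6] = 15,  u[7] = 36,  u[8] = 3,  u[9] = 39,  u[10] = 42,  u[11] = 33,  u[12] = 27,  u[13] = 12,  u[14] = 39,  u[15] = 3,  u[16] = 42,  u[17] = 45,  u[18] = 39,  u[19] = 36,  u[20] = 27,  u[21] = 15,  u[22] = 42,  u[23] = 9,  u[24] = 3,  u[25] = 12,  u[26] = 15.
Since (u[25], u[26]) = (u[1], u[2]) = (12, 15) (two consecutive terms determine the rest), the sequence is periodic with period 24.
(124 - 1) mod 24 = 3, so u[124] = u[4] = 42.

42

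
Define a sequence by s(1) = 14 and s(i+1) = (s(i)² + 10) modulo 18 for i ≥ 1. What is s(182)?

8

We have s(1) = 14; s(2) = 8; s(3) = 2; s(4) = 14.
The sequence repeats with period 3.
(182 - 1) mod 3 = 1, so s(182) = s(2) = 8.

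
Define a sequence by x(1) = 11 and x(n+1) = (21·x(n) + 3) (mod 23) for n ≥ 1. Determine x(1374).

10

x(1) = 11, x(2) = 4, x(3) = 18, x(4) = 13, x(5) = 0, x(6) = 3, x(7) = 20, x(8) = 9, x(9) = 8, x(10) = 10, x(11) = 6, x(12) = 14, x(13) = 21, x(14) = 7, x(15) = 12, x(16) = 2, x(17) = 22, x(18) = 5, x(19) = 16, x(20) = 17, x(21) = 15, x(22) = 19, x(23) = 11.
Since x(23) = x(1) = 11, the sequence is periodic with period 22.
So x(1374) = x(1 + ((1374-1) mod 22)) = x(10) = 10.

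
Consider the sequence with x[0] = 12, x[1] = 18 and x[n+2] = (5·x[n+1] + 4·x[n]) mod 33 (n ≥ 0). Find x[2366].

3

Computing terms: x[0] = 12,  x[1] = 18,  x[2] = 6,  x[3] = 3,  x[4] = 6,  x[5] = 9,  x[6] = 3,  x[7] = 18,  x[8] = 3,  x[9] = 21,  x[10] = 18,  x[11] = 9,  x[12] = 18,  x[13] = 27,  x[14] = 9,  x[15] = 21,  x[16] = 9,  x[17] = 30,  x[18] = 21,  x[19] = 27,  x[20] = 21,  x[21] = 15,  x[22] = 27,  x[23] = 30,  x[24] = 27,  x[25] = 24,  x[26] = 30,  x[27] = 15,  x[28] = 30,  x[29] = 12,  x[30] = 15,  x[31] = 24,  x[32] = 15,  x[33] = 6,  x[34] = 24,  x[35] = 12,  x[36] = 24,  x[37] = 3,  x[38] = 12,  x[39] = 6,  x[40] = 12,  x[41] = 18.
The sequence repeats with period 40.
So x[2366] = x[0 + ((2366-0) mod 40)] = x[6] = 3.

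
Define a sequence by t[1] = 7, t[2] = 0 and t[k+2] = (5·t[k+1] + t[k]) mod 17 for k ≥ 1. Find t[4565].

t[1] = 7,  t[2] = 0,  t[3] = 7,  t[4] = 1,  t[5] = 12,  t[6] = 10,  t[7] = 11,  t[8] = 14,  t[9] = 13,  t[10] = 11,  t[11] = 0,  t[12] = 11,  t[13] = 4,  t[14] = 14,  t[15] = 6,  t[16] = 10,  t[17] = 5,  t[18] = 1,  t[19] = 10,  t[20] = 0,  t[21] = 10,  t[22] = 16,  t[23] = 5,  t[24] = 7,  t[25] = 6,  t[26] = 3,  t[27] = 4,  t[28] = 6,  t[29] = 0,  t[30] = 6,  t[31] = 13,  t[32] = 3,  t[33] = 11,  t[34] = 7,  t[35] = 12,  t[36] = 16,  t[37] = 7,  t[38] = 0.
The sequence repeats with period 36.
(4565 - 1) mod 36 = 28, so t[4565] = t[29] = 0.

0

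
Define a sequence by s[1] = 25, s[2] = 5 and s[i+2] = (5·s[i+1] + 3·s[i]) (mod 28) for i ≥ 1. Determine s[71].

s[1] = 25,  s[2] = 5,  s[3] = 16,  s[4] = 11,  s[5] = 19,  s[6] = 16,  s[7] = 25,  s[8] = 5.
Since (s[7], s[8]) = (s[1], s[2]) = (25, 5) (two consecutive terms determine the rest), the sequence is periodic with period 6.
(71 - 1) mod 6 = 4, so s[71] = s[5] = 19.

19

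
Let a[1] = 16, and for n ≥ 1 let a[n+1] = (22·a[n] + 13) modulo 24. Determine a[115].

7

We have a[1] = 16, a[2] = 5, a[3] = 3, a[4] = 7, a[5] = 23, a[6] = 15, a[7] = 7.
Since a[7] = a[4] = 7, the sequence is eventually periodic: after a pre-period of length 3 it cycles with period 3.
For n ≥ 4, a[n] depends only on (n - 4) mod 3. (115 - 4) mod 3 = 0, so a[115] = a[4] = 7.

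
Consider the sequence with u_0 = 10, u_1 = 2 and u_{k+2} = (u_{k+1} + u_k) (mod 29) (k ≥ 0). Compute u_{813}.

2

Listing terms: u_0 = 10; u_1 = 2; u_2 = 12; u_3 = 14; u_4 = 26; u_5 = 11; u_6 = 8; u_7 = 19; u_8 = 27; u_9 = 17; u_{10} = 15; u_{11} = 3; u_{12} = 18; u_{13} = 21; u_{14} = 10; u_{15} = 2.
The sequence repeats with period 14.
(813 - 0) mod 14 = 1, so u_{813} = u_1 = 2.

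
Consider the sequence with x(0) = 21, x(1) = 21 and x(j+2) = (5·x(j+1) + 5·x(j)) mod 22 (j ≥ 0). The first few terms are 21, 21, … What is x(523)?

11

Listing terms: x(0) = 21; x(1) = 21; x(2) = 12; x(3) = 11; x(4) = 5; x(5) = 14; x(6) = 7; x(7) = 17; x(8) = 10; x(9) = 3; x(10) = 21; x(11) = 10; x(12) = 1; x(13) = 11; x(14) = 16; x(15) = 3; x(16) = 7; x(17) = 6; x(18) = 21; x(19) = 3; x(20) = 10; x(21) = 21; x(22) = 1; x(23) = 0; x(24) = 5; x(25) = 3; x(26) = 18; x(27) = 17; x(28) = 21; x(29) = 14; x(30) = 21; x(31) = 21.
Since (x(30), x(31)) = (x(0), x(1)) = (21, 21) (two consecutive terms determine the rest), the sequence is periodic with period 30.
(523 - 0) mod 30 = 13, so x(523) = x(13) = 11.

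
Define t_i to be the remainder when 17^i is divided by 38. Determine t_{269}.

9

Computing terms: t_1 = 17; t_2 = 23; t_3 = 11; t_4 = 35; t_5 = 25; t_6 = 7; t_7 = 5; t_8 = 9; t_9 = 1; t_{10} = 17.
The sequence repeats with period 9.
So t_{269} = t_{1 + ((269-1) mod 9)} = t_8 = 9.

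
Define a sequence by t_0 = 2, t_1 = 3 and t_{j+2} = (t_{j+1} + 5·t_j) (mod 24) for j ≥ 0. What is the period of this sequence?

12

We have t_0 = 2; t_1 = 3; t_2 = 13; t_3 = 4; t_4 = 21; t_5 = 17; t_6 = 2; t_7 = 15; t_8 = 1; t_9 = 4; t_{10} = 9; t_{11} = 5; t_{12} = 2; t_{13} = 3.
Since (t_{12}, t_{13}) = (t_0, t_1) = (2, 3) (two consecutive terms determine the rest), the sequence is periodic with period 12.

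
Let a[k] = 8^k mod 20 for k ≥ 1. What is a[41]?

8

Listing terms: a[1] = 8,  a[2] = 4,  a[3] = 12,  a[4] = 16,  a[5] = 8.
The sequence repeats with period 4.
(41 - 1) mod 4 = 0, so a[41] = a[1] = 8.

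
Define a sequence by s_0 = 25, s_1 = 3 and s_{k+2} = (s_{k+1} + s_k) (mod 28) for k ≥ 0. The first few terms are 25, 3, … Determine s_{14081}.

10

s_0 = 25,  s_1 = 3,  s_2 = 0,  s_3 = 3,  s_4 = 3,  s_5 = 6,  s_6 = 9,  s_7 = 15,  s_8 = 24,  s_9 = 11,  s_{10} = 7,  s_{11} = 18,  s_{12} = 25,  s_{13} = 15,  s_{14} = 12,  s_{15} = 27,  s_{16} = 11,  s_{17} = 10,  s_{18} = 21,  s_{19} = 3,  s_{20} = 24,  s_{21} = 27,  s_{22} = 23,  s_{23} = 22,  s_{24} = 17,  s_{25} = 11,  s_{26} = 0,  s_{27} = 11,  s_{28} = 11,  s_{29} = 22,  s_{30} = 5,  s_{31} = 27,  s_{32} = 4,  s_{33} = 3,  s_{34} = 7,  s_{35} = 10,  s_{36} = 17,  s_{37} = 27,  s_{38} = 16,  s_{39} = 15,  s_{40} = 3,  s_{41} = 18,  s_{42} = 21,  s_{43} = 11,  s_{44} = 4,  s_{45} = 15,  s_{46} = 19,  s_{47} = 6,  s_{48} = 25,  s_{49} = 3.
The sequence repeats with period 48.
(14081 - 0) mod 48 = 17, so s_{14081} = s_{17} = 10.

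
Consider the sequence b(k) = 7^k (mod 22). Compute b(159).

19

Listing terms: b(0) = 1; b(1) = 7; b(2) = 5; b(3) = 13; b(4) = 3; b(5) = 21; b(6) = 15; b(7) = 17; b(8) = 9; b(9) = 19; b(10) = 1.
The sequence repeats with period 10.
So b(159) = b(0 + ((159-0) mod 10)) = b(9) = 19.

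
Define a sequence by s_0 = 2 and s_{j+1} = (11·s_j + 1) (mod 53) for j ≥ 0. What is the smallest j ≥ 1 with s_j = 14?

5

Computing terms: s_0 = 2; s_1 = 23; s_2 = 42; s_3 = 39; s_4 = 6; s_5 = 14; s_6 = 49; s_7 = 10; s_8 = 5; s_9 = 3; s_{10} = 34; s_{11} = 4; s_{12} = 45; s_{13} = 19; s_{14} = 51; s_{15} = 32; s_{16} = 35; s_{17} = 15; s_{18} = 7; s_{19} = 25; s_{20} = 11; s_{21} = 16; s_{22} = 18; s_{23} = 40; s_{24} = 17; s_{25} = 29; s_{26} = 2.
Since s_{26} = s_0 = 2, the sequence is periodic with period 26.
The value 14 first appears (with j ≥ 1) at s_5.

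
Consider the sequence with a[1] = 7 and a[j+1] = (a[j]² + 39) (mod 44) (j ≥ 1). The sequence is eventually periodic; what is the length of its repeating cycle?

We have a[1] = 7, a[2] = 0, a[3] = 39, a[4] = 20, a[5] = 43, a[6] = 40, a[7] = 11, a[8] = 28, a[9] = 31, a[10] = 32, a[11] = 7.
Since a[11] = a[1] = 7, the sequence is periodic with period 10.

10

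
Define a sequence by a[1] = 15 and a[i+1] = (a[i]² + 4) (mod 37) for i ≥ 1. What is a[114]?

4

Listing terms: a[1] = 15; a[2] = 7; a[3] = 16; a[4] = 1; a[5] = 5; a[6] = 29; a[7] = 31; a[8] = 3; a[9] = 13; a[10] = 25; a[11] = 0; a[12] = 4; a[13] = 20; a[14] = 34; a[15] = 13.
Since a[15] = a[9] = 13, the sequence is eventually periodic: after a pre-period of length 8 it cycles with period 6.
For i ≥ 9, a[i] depends only on (i - 9) mod 6. (114 - 9) mod 6 = 3, so a[114] = a[12] = 4.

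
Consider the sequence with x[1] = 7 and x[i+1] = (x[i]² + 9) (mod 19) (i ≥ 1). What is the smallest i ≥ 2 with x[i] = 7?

x[1] = 7; x[2] = 1; x[3] = 10; x[4] = 14; x[5] = 15; x[6] = 6; x[7] = 7.
The sequence repeats with period 6.
The value 7 next appears (with i ≥ 2) at x[7].

7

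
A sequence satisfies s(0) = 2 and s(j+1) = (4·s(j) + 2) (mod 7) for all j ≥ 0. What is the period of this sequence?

Listing terms: s(0) = 2,  s(1) = 3,  s(2) = 0,  s(3) = 2.
Since s(3) = s(0) = 2, the sequence is periodic with period 3.

3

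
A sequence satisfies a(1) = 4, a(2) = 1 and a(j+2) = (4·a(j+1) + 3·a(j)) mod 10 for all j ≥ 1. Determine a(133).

We have a(1) = 4,  a(2) = 1,  a(3) = 6,  a(4) = 7,  a(5) = 6,  a(6) = 5,  a(7) = 8,  a(8) = 7,  a(9) = 2,  a(10) = 9,  a(11) = 2,  a(12) = 5,  a(13) = 6,  a(14) = 9,  a(15) = 4,  a(16) = 3,  a(17) = 4,  a(18) = 5,  a(19) = 2,  a(20) = 3,  a(21) = 8,  a(22) = 1,  a(23) = 8,  a(24) = 5,  a(25) = 4,  a(26) = 1.
Since (a(25), a(26)) = (a(1), a(2)) = (4, 1) (two consecutive terms determine the rest), the sequence is periodic with period 24.
(133 - 1) mod 24 = 12, so a(133) = a(13) = 6.

6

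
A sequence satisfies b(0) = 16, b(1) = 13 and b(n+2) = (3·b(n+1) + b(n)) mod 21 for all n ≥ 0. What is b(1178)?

1

b(0) = 16, b(1) = 13, b(2) = 13, b(3) = 10, b(4) = 1, b(5) = 13, b(6) = 19, b(7) = 7, b(8) = 19, b(9) = 1, b(10) = 1, b(11) = 4, b(12) = 13, b(13) = 1, b(14) = 16, b(15) = 7, b(16) = 16, b(17) = 13.
Since (b(16), b(17)) = (b(0), b(1)) = (16, 13) (two consecutive terms determine the rest), the sequence is periodic with period 16.
So b(1178) = b(0 + ((1178-0) mod 16)) = b(10) = 1.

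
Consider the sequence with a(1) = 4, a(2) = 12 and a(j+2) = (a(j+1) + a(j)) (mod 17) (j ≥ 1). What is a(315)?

2

a(1) = 4, a(2) = 12, a(3) = 16, a(4) = 11, a(5) = 10, a(6) = 4, a(7) = 14, a(8) = 1, a(9) = 15, a(10) = 16, a(11) = 14, a(12) = 13, a(13) = 10, a(14) = 6, a(15) = 16, a(16) = 5, a(17) = 4, a(18) = 9, a(19) = 13, a(20) = 5, a(21) = 1, a(22) = 6, a(23) = 7, a(24) = 13, a(25) = 3, a(26) = 16, a(27) = 2, a(28) = 1, a(29) = 3, a(30) = 4, a(31) = 7, a(32) = 11, a(33) = 1, a(34) = 12, a(35) = 13, a(36) = 8, a(37) = 4, a(38) = 12.
Since (a(37), a(38)) = (a(1), a(2)) = (4, 12) (two consecutive terms determine the rest), the sequence is periodic with period 36.
(315 - 1) mod 36 = 26, so a(315) = a(27) = 2.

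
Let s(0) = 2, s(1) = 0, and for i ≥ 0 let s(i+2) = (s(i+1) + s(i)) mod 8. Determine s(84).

We have s(0) = 2, s(1) = 0, s(2) = 2, s(3) = 2, s(4) = 4, s(5) = 6, s(6) = 2, s(7) = 0.
Since (s(6), s(7)) = (s(0), s(1)) = (2, 0) (two consecutive terms determine the rest), the sequence is periodic with period 6.
(84 - 0) mod 6 = 0, so s(84) = s(0) = 2.

2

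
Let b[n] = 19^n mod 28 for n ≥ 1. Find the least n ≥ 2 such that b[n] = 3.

Listing terms: b[1] = 19, b[2] = 25, b[3] = 27, b[4] = 9, b[5] = 3, b[6] = 1, b[7] = 19.
The sequence repeats with period 6.
The value 3 first appears (with n ≥ 2) at b[5].

5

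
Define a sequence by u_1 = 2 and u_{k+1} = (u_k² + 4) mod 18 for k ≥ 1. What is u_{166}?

2

u_1 = 2; u_2 = 8; u_3 = 14; u_4 = 2.
Since u_4 = u_1 = 2, the sequence is periodic with period 3.
So u_{166} = u_{1 + ((166-1) mod 3)} = u_1 = 2.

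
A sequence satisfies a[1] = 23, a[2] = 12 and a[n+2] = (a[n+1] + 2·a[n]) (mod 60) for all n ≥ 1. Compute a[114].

Computing terms: a[1] = 23, a[2] = 12, a[3] = 58, a[4] = 22, a[5] = 18, a[6] = 2, a[7] = 38, a[8] = 42, a[9] = 58, a[10] = 22.
Since (a[9], a[10]) = (a[3], a[4]) = (58, 22) (two consecutive terms determine the rest), the sequence is eventually periodic: after a pre-period of length 2 it cycles with period 6.
For n ≥ 3, a[n] depends only on (n - 3) mod 6. (114 - 3) mod 6 = 3, so a[114] = a[6] = 2.

2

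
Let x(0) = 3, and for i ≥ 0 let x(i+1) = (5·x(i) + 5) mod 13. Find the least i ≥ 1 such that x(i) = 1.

Computing terms: x(0) = 3, x(1) = 7, x(2) = 1, x(3) = 10, x(4) = 3.
The sequence repeats with period 4.
The value 1 first appears (with i ≥ 1) at x(2).

2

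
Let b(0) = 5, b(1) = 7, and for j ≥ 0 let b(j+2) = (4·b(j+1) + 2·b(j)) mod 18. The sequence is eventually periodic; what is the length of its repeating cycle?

Listing terms: b(0) = 5,  b(1) = 7,  b(2) = 2,  b(3) = 4,  b(4) = 2,  b(5) = 16,  b(6) = 14,  b(7) = 16,  b(8) = 2,  b(9) = 4.
Since (b(8), b(9)) = (b(2), b(3)) = (2, 4) (two consecutive terms determine the rest), the sequence is eventually periodic: after a pre-period of length 2 it cycles with period 6.

6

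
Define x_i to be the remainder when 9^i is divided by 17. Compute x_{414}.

4

We have x_0 = 1,  x_1 = 9,  x_2 = 13,  x_3 = 15,  x_4 = 16,  x_5 = 8,  x_6 = 4,  x_7 = 2,  x_8 = 1.
Since x_8 = x_0 = 1, the sequence is periodic with period 8.
(414 - 0) mod 8 = 6, so x_{414} = x_6 = 4.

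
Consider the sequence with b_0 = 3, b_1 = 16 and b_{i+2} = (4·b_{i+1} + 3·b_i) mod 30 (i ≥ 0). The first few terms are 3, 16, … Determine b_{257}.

4

Listing terms: b_0 = 3; b_1 = 16; b_2 = 13; b_3 = 10; b_4 = 19; b_5 = 16; b_6 = 1; b_7 = 22; b_8 = 1; b_9 = 10; b_{10} = 13; b_{11} = 22; b_{12} = 7; b_{13} = 4; b_{14} = 7; b_{15} = 10; b_{16} = 1; b_{17} = 4; b_{18} = 19; b_{19} = 28; b_{20} = 19; b_{21} = 10; b_{22} = 7; b_{23} = 28; b_{24} = 13; b_{25} = 16; b_{26} = 13.
Since (b_{25}, b_{26}) = (b_1, b_2) = (16, 13) (two consecutive terms determine the rest), the sequence is eventually periodic: after a pre-period of length 1 it cycles with period 24.
For i ≥ 1, b_i depends only on (i - 1) mod 24. (257 - 1) mod 24 = 16, so b_{257} = b_{17} = 4.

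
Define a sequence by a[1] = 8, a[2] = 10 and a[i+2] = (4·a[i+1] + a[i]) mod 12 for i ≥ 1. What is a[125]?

Computing terms: a[1] = 8, a[2] = 10, a[3] = 0, a[4] = 10, a[5] = 4, a[6] = 2, a[7] = 0, a[8] = 2, a[9] = 8, a[10] = 10.
The sequence repeats with period 8.
So a[125] = a[1 + ((125-1) mod 8)] = a[5] = 4.

4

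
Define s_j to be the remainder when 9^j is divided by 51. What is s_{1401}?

9

Listing terms: s_0 = 1; s_1 = 9; s_2 = 30; s_3 = 15; s_4 = 33; s_5 = 42; s_6 = 21; s_7 = 36; s_8 = 18; s_9 = 9.
Since s_9 = s_1 = 9, the sequence is eventually periodic: after a pre-period of length 1 it cycles with period 8.
For j ≥ 1, s_j depends only on (j - 1) mod 8. (1401 - 1) mod 8 = 0, so s_{1401} = s_1 = 9.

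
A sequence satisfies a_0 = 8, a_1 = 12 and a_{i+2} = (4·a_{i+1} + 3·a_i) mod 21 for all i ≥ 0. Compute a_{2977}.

Computing terms: a_0 = 8; a_1 = 12; a_2 = 9; a_3 = 9; a_4 = 0; a_5 = 6; a_6 = 3; a_7 = 9; a_8 = 3; a_9 = 18; a_{10} = 18; a_{11} = 0; a_{12} = 12; a_{13} = 6; a_{14} = 18; a_{15} = 6; a_{16} = 15; a_{17} = 15; a_{18} = 0; a_{19} = 3; a_{20} = 12; a_{21} = 15; a_{22} = 12; a_{23} = 9.
Since (a_{22}, a_{23}) = (a_1, a_2) = (12, 9) (two consecutive terms determine the rest), the sequence is eventually periodic: after a pre-period of length 1 it cycles with period 21.
For i ≥ 1, a_i depends only on (i - 1) mod 21. (2977 - 1) mod 21 = 15, so a_{2977} = a_{16} = 15.

15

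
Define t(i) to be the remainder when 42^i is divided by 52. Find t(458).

t(1) = 42,  t(2) = 48,  t(3) = 40,  t(4) = 16,  t(5) = 48.
Since t(5) = t(2) = 48, the sequence is eventually periodic: after a pre-period of length 1 it cycles with period 3.
For i ≥ 2, t(i) depends only on (i - 2) mod 3. (458 - 2) mod 3 = 0, so t(458) = t(2) = 48.

48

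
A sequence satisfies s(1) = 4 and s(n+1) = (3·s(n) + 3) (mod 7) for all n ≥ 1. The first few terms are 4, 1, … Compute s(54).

s(1) = 4; s(2) = 1; s(3) = 6; s(4) = 0; s(5) = 3; s(6) = 5; s(7) = 4.
Since s(7) = s(1) = 4, the sequence is periodic with period 6.
(54 - 1) mod 6 = 5, so s(54) = s(6) = 5.

5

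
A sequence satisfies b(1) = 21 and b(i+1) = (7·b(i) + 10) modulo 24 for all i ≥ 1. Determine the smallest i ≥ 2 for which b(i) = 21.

4

We have b(1) = 21, b(2) = 13, b(3) = 5, b(4) = 21.
Since b(4) = b(1) = 21, the sequence is periodic with period 3.
The value 21 next appears (with i ≥ 2) at b(4).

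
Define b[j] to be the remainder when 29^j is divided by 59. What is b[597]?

b[0] = 1,  b[1] = 29,  b[2] = 15,  b[3] = 22,  b[4] = 48,  b[5] = 35,  b[6] = 12,  b[7] = 53,  b[8] = 3,  b[9] = 28,  b[10] = 45,  b[11] = 7,  b[12] = 26,  b[13] = 46,  b[14] = 36,  b[15] = 41,  b[16] = 9,  b[17] = 25,  b[18] = 17,  b[19] = 21,  b[20] = 19,  b[21] = 20,  b[22] = 49,  b[23] = 5,  b[24] = 27,  b[25] = 16,  b[26] = 51,  b[27] = 4,  b[28] = 57,  b[29] = 1.
The sequence repeats with period 29.
So b[597] = b[0 + ((597-0) mod 29)] = b[17] = 25.

25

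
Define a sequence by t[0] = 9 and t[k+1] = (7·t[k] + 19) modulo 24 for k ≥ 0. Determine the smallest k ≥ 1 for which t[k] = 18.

3

We have t[0] = 9; t[1] = 10; t[2] = 17; t[3] = 18; t[4] = 1; t[5] = 2; t[6] = 9.
The sequence repeats with period 6.
The value 18 first appears (with k ≥ 1) at t[3].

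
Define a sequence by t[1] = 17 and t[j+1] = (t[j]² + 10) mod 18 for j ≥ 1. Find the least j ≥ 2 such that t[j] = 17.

4

t[1] = 17; t[2] = 11; t[3] = 5; t[4] = 17.
Since t[4] = t[1] = 17, the sequence is periodic with period 3.
The value 17 next appears (with j ≥ 2) at t[4].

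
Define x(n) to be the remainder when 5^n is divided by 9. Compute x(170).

7

Computing terms: x(1) = 5, x(2) = 7, x(3) = 8, x(4) = 4, x(5) = 2, x(6) = 1, x(7) = 5.
Since x(7) = x(1) = 5, the sequence is periodic with period 6.
(170 - 1) mod 6 = 1, so x(170) = x(2) = 7.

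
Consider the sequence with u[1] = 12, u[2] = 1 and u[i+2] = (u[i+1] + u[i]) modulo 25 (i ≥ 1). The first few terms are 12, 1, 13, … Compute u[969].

We have u[1] = 12, u[2] = 1, u[3] = 13, u[4] = 14, u[5] = 2, u[6] = 16, u[7] = 18, u[8] = 9, u[9] = 2, u[10] = 11, u[11] = 13, u[12] = 24, u[13] = 12, u[14] = 11, u[15] = 23, u[16] = 9, u[17] = 7, u[18] = 16, u[19] = 23, u[20] = 14, u[21] = 12, u[22] = 1.
Since (u[21], u[22]) = (u[1], u[2]) = (12, 1) (two consecutive terms determine the rest), the sequence is periodic with period 20.
So u[969] = u[1 + ((969-1) mod 20)] = u[9] = 2.

2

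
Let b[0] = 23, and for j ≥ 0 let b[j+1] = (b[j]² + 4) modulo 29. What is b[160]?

b[0] = 23; b[1] = 11; b[2] = 9; b[3] = 27; b[4] = 8; b[5] = 10; b[6] = 17; b[7] = 3; b[8] = 13; b[9] = 28; b[10] = 5; b[11] = 0; b[12] = 4; b[13] = 20; b[14] = 27.
Since b[14] = b[3] = 27, the sequence is eventually periodic: after a pre-period of length 3 it cycles with period 11.
For j ≥ 3, b[j] depends only on (j - 3) mod 11. (160 - 3) mod 11 = 3, so b[160] = b[6] = 17.

17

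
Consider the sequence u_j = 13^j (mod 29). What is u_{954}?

We have u_1 = 13,  u_2 = 24,  u_3 = 22,  u_4 = 25,  u_5 = 6,  u_6 = 20,  u_7 = 28,  u_8 = 16,  u_9 = 5,  u_{10} = 7,  u_{11} = 4,  u_{12} = 23,  u_{13} = 9,  u_{14} = 1,  u_{15} = 13.
The sequence repeats with period 14.
(954 - 1) mod 14 = 1, so u_{954} = u_2 = 24.

24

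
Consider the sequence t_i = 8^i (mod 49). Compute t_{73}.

22

We have t_1 = 8; t_2 = 15; t_3 = 22; t_4 = 29; t_5 = 36; t_6 = 43; t_7 = 1; t_8 = 8.
The sequence repeats with period 7.
So t_{73} = t_{1 + ((73-1) mod 7)} = t_3 = 22.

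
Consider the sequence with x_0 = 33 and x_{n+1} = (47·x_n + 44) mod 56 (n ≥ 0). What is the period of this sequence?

6

x_0 = 33; x_1 = 27; x_2 = 25; x_3 = 43; x_4 = 49; x_5 = 51; x_6 = 33.
Since x_6 = x_0 = 33, the sequence is periodic with period 6.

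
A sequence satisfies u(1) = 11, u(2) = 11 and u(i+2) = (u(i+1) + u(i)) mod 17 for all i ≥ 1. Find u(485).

u(1) = 11, u(2) = 11, u(3) = 5, u(4) = 16, u(5) = 4, u(6) = 3, u(7) = 7, u(8) = 10, u(9) = 0, u(10) = 10, u(11) = 10, u(12) = 3, u(13) = 13, u(14) = 16, u(15) = 12, u(16) = 11, u(17) = 6, u(18) = 0, u(19) = 6, u(20) = 6, u(21) = 12, u(22) = 1, u(23) = 13, u(24) = 14, u(25) = 10, u(26) = 7, u(27) = 0, u(28) = 7, u(29) = 7, u(30) = 14, u(31) = 4, u(32) = 1, u(33) = 5, u(34) = 6, u(35) = 11, u(36) = 0, u(37) = 11, u(38) = 11.
Since (u(37), u(38)) = (u(1), u(2)) = (11, 11) (two consecutive terms determine the rest), the sequence is periodic with period 36.
(485 - 1) mod 36 = 16, so u(485) = u(17) = 6.

6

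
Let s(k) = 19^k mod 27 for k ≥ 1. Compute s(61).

19

We have s(1) = 19,  s(2) = 10,  s(3) = 1,  s(4) = 19.
Since s(4) = s(1) = 19, the sequence is periodic with period 3.
(61 - 1) mod 3 = 0, so s(61) = s(1) = 19.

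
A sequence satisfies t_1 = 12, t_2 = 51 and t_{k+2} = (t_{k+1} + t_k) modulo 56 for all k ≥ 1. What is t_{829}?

12

Listing terms: t_1 = 12, t_2 = 51, t_3 = 7, t_4 = 2, t_5 = 9, t_6 = 11, t_7 = 20, t_8 = 31, t_9 = 51, t_{10} = 26, t_{11} = 21, t_{12} = 47, t_{13} = 12, t_{14} = 3, t_{15} = 15, t_{16} = 18, t_{17} = 33, t_{18} = 51, t_{19} = 28, t_{20} = 23, t_{21} = 51, t_{22} = 18, t_{23} = 13, t_{24} = 31, t_{25} = 44, t_{26} = 19, t_{27} = 7, t_{28} = 26, t_{29} = 33, t_{30} = 3, t_{31} = 36, t_{32} = 39, t_{33} = 19, t_{34} = 2, t_{35} = 21, t_{36} = 23, t_{37} = 44, t_{38} = 11, t_{39} = 55, t_{40} = 10, t_{41} = 9, t_{42} = 19, t_{43} = 28, t_{44} = 47, t_{45} = 19, t_{46} = 10, t_{47} = 29, t_{48} = 39, t_{49} = 12, t_{50} = 51.
Since (t_{49}, t_{50}) = (t_1, t_2) = (12, 51) (two consecutive terms determine the rest), the sequence is periodic with period 48.
So t_{829} = t_{1 + ((829-1) mod 48)} = t_{13} = 12.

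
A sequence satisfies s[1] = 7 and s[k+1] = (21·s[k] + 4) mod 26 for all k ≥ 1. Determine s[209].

s[1] = 7, s[2] = 21, s[3] = 3, s[4] = 15, s[5] = 7.
The sequence repeats with period 4.
(209 - 1) mod 4 = 0, so s[209] = s[1] = 7.

7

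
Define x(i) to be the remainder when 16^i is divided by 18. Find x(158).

4

Listing terms: x(0) = 1; x(1) = 16; x(2) = 4; x(3) = 10; x(4) = 16.
Since x(4) = x(1) = 16, the sequence is eventually periodic: after a pre-period of length 1 it cycles with period 3.
For i ≥ 1, x(i) depends only on (i - 1) mod 3. (158 - 1) mod 3 = 1, so x(158) = x(2) = 4.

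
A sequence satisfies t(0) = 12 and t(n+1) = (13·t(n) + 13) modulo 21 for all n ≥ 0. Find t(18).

We have t(0) = 12; t(1) = 1; t(2) = 5; t(3) = 15; t(4) = 19; t(5) = 8; t(6) = 12.
Since t(6) = t(0) = 12, the sequence is periodic with period 6.
So t(18) = t(0 + ((18-0) mod 6)) = t(0) = 12.

12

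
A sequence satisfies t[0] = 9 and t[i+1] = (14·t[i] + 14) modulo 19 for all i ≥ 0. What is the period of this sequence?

18

t[0] = 9, t[1] = 7, t[2] = 17, t[3] = 5, t[4] = 8, t[5] = 12, t[6] = 11, t[7] = 16, t[8] = 10, t[9] = 2, t[10] = 4, t[11] = 13, t[12] = 6, t[13] = 3, t[14] = 18, t[15] = 0, t[16] = 14, t[17] = 1, t[18] = 9.
Since t[18] = t[0] = 9, the sequence is periodic with period 18.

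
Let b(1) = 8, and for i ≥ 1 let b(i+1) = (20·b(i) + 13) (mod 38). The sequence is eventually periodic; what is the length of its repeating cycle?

19

We have b(1) = 8; b(2) = 21; b(3) = 15; b(4) = 9; b(5) = 3; b(6) = 35; b(7) = 29; b(8) = 23; b(9) = 17; b(10) = 11; b(11) = 5; b(12) = 37; b(13) = 31; b(14) = 25; b(15) = 19; b(16) = 13; b(17) = 7; b(18) = 1; b(19) = 33; b(20) = 27; b(21) = 21.
Since b(21) = b(2) = 21, the sequence is eventually periodic: after a pre-period of length 1 it cycles with period 19.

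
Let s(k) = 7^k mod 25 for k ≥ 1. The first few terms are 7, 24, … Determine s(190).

24

We have s(1) = 7; s(2) = 24; s(3) = 18; s(4) = 1; s(5) = 7.
Since s(5) = s(1) = 7, the sequence is periodic with period 4.
So s(190) = s(1 + ((190-1) mod 4)) = s(2) = 24.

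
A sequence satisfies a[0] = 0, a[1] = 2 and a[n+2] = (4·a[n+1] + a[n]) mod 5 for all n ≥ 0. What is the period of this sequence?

20

Computing terms: a[0] = 0,  a[1] = 2,  a[2] = 3,  a[3] = 4,  a[4] = 4,  a[5] = 0,  a[6] = 4,  a[7] = 1,  a[8] = 3,  a[9] = 3,  a[10] = 0,  a[11] = 3,  a[12] = 2,  a[13] = 1,  a[14] = 1,  a[15] = 0,  a[16] = 1,  a[17] = 4,  a[18] = 2,  a[19] = 2,  a[20] = 0,  a[21] = 2.
The sequence repeats with period 20.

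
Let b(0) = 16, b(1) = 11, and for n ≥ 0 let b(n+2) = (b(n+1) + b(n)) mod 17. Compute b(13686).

Listing terms: b(0) = 16,  b(1) = 11,  b(2) = 10,  b(3) = 4,  b(4) = 14,  b(5) = 1,  b(6) = 15,  b(7) = 16,  b(8) = 14,  b(9) = 13,  b(10) = 10,  b(11) = 6,  b(12) = 16,  b(13) = 5,  b(14) = 4,  b(15) = 9,  b(16) = 13,  b(17) = 5,  b(18) = 1,  b(19) = 6,  b(20) = 7,  b(21) = 13,  b(22) = 3,  b(23) = 16,  b(24) = 2,  b(25) = 1,  b(26) = 3,  b(27) = 4,  b(28) = 7,  b(29) = 11,  b(30) = 1,  b(31) = 12,  b(32) = 13,  b(33) = 8,  b(34) = 4,  b(35) = 12,  b(36) = 16,  b(37) = 11.
The sequence repeats with period 36.
So b(13686) = b(0 + ((13686-0) mod 36)) = b(6) = 15.

15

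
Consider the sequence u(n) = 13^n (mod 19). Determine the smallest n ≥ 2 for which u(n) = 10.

Listing terms: u(1) = 13; u(2) = 17; u(3) = 12; u(4) = 4; u(5) = 14; u(6) = 11; u(7) = 10; u(8) = 16; u(9) = 18; u(10) = 6; u(11) = 2; u(12) = 7; u(13) = 15; u(14) = 5; u(15) = 8; u(16) = 9; u(17) = 3; u(18) = 1; u(19) = 13.
The sequence repeats with period 18.
The value 10 first appears (with n ≥ 2) at u(7).

7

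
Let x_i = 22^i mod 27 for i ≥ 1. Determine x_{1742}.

Computing terms: x_1 = 22; x_2 = 25; x_3 = 10; x_4 = 4; x_5 = 7; x_6 = 19; x_7 = 13; x_8 = 16; x_9 = 1; x_{10} = 22.
Since x_{10} = x_1 = 22, the sequence is periodic with period 9.
(1742 - 1) mod 9 = 4, so x_{1742} = x_5 = 7.

7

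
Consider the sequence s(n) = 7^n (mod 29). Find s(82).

s(1) = 7; s(2) = 20; s(3) = 24; s(4) = 23; s(5) = 16; s(6) = 25; s(7) = 1; s(8) = 7.
The sequence repeats with period 7.
(82 - 1) mod 7 = 4, so s(82) = s(5) = 16.

16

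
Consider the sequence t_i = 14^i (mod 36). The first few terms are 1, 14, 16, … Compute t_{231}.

8

t_0 = 1; t_1 = 14; t_2 = 16; t_3 = 8; t_4 = 4; t_5 = 20; t_6 = 28; t_7 = 32; t_8 = 16.
Since t_8 = t_2 = 16, the sequence is eventually periodic: after a pre-period of length 2 it cycles with period 6.
For i ≥ 2, t_i depends only on (i - 2) mod 6. (231 - 2) mod 6 = 1, so t_{231} = t_3 = 8.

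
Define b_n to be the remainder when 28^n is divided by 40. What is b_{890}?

Listing terms: b_1 = 28; b_2 = 24; b_3 = 32; b_4 = 16; b_5 = 8; b_6 = 24.
Since b_6 = b_2 = 24, the sequence is eventually periodic: after a pre-period of length 1 it cycles with period 4.
For n ≥ 2, b_n depends only on (n - 2) mod 4. (890 - 2) mod 4 = 0, so b_{890} = b_2 = 24.

24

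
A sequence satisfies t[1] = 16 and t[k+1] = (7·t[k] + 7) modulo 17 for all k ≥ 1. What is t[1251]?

Computing terms: t[1] = 16; t[2] = 0; t[3] = 7; t[4] = 5; t[5] = 8; t[6] = 12; t[7] = 6; t[8] = 15; t[9] = 10; t[10] = 9; t[11] = 2; t[12] = 4; t[13] = 1; t[14] = 14; t[15] = 3; t[16] = 11; t[17] = 16.
The sequence repeats with period 16.
(1251 - 1) mod 16 = 2, so t[1251] = t[3] = 7.

7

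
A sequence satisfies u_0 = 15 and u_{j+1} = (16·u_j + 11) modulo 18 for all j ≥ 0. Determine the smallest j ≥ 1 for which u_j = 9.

6

u_0 = 15,  u_1 = 17,  u_2 = 13,  u_3 = 3,  u_4 = 5,  u_5 = 1,  u_6 = 9,  u_7 = 11,  u_8 = 7,  u_9 = 15.
The sequence repeats with period 9.
The value 9 first appears (with j ≥ 1) at u_6.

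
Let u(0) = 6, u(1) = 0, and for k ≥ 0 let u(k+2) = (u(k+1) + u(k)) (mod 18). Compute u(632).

We have u(0) = 6; u(1) = 0; u(2) = 6; u(3) = 6; u(4) = 12; u(5) = 0; u(6) = 12; u(7) = 12; u(8) = 6; u(9) = 0.
Since (u(8), u(9)) = (u(0), u(1)) = (6, 0) (two consecutive terms determine the rest), the sequence is periodic with period 8.
So u(632) = u(0 + ((632-0) mod 8)) = u(0) = 6.

6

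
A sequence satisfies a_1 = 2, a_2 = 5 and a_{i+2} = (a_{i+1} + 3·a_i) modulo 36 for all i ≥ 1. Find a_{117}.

Listing terms: a_1 = 2,  a_2 = 5,  a_3 = 11,  a_4 = 26,  a_5 = 23,  a_6 = 29,  a_7 = 26,  a_8 = 5,  a_9 = 11.
Since (a_8, a_9) = (a_2, a_3) = (5, 11) (two consecutive terms determine the rest), the sequence is eventually periodic: after a pre-period of length 1 it cycles with period 6.
For i ≥ 2, a_i depends only on (i - 2) mod 6. (117 - 2) mod 6 = 1, so a_{117} = a_3 = 11.

11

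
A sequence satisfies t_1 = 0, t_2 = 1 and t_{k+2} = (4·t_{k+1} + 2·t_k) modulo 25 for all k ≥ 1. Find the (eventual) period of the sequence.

20

We have t_1 = 0,  t_2 = 1,  t_3 = 4,  t_4 = 18,  t_5 = 5,  t_6 = 6,  t_7 = 9,  t_8 = 23,  t_9 = 10,  t_{10} = 11,  t_{11} = 14,  t_{12} = 3,  t_{13} = 15,  t_{14} = 16,  t_{15} = 19,  t_{16} = 8,  t_{17} = 20,  t_{18} = 21,  t_{19} = 24,  t_{20} = 13,  t_{21} = 0,  t_{22} = 1.
The sequence repeats with period 20.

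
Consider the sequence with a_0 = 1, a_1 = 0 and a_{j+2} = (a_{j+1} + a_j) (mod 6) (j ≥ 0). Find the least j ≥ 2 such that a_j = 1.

Listing terms: a_0 = 1; a_1 = 0; a_2 = 1; a_3 = 1; a_4 = 2; a_5 = 3; a_6 = 5; a_7 = 2; a_8 = 1; a_9 = 3; a_{10} = 4; a_{11} = 1; a_{12} = 5; a_{13} = 0; a_{14} = 5; a_{15} = 5; a_{16} = 4; a_{17} = 3; a_{18} = 1; a_{19} = 4; a_{20} = 5; a_{21} = 3; a_{22} = 2; a_{23} = 5; a_{24} = 1; a_{25} = 0.
The sequence repeats with period 24.
The value 1 first appears (with j ≥ 2) at a_2.

2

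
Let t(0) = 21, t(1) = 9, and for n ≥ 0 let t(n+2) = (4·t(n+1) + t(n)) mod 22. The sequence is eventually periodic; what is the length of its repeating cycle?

10

We have t(0) = 21,  t(1) = 9,  t(2) = 13,  t(3) = 17,  t(4) = 15,  t(5) = 11,  t(6) = 15,  t(7) = 5,  t(8) = 13,  t(9) = 13,  t(10) = 21,  t(11) = 9.
The sequence repeats with period 10.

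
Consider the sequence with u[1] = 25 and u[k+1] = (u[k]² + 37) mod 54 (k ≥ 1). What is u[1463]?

Computing terms: u[1] = 25; u[2] = 14; u[3] = 17; u[4] = 2; u[5] = 41; u[6] = 44; u[7] = 29; u[8] = 14.
Since u[8] = u[2] = 14, the sequence is eventually periodic: after a pre-period of length 1 it cycles with period 6.
For k ≥ 2, u[k] depends only on (k - 2) mod 6. (1463 - 2) mod 6 = 3, so u[1463] = u[5] = 41.

41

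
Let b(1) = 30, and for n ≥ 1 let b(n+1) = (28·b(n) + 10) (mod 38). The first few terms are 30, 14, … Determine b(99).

We have b(1) = 30, b(2) = 14, b(3) = 22, b(4) = 18, b(5) = 20, b(6) = 0, b(7) = 10, b(8) = 24, b(9) = 36, b(10) = 30.
Since b(10) = b(1) = 30, the sequence is periodic with period 9.
So b(99) = b(1 + ((99-1) mod 9)) = b(9) = 36.

36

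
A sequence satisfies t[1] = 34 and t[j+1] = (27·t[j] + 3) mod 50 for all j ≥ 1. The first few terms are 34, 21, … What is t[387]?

40

We have t[1] = 34; t[2] = 21; t[3] = 20; t[4] = 43; t[5] = 14; t[6] = 31; t[7] = 40; t[8] = 33; t[9] = 44; t[10] = 41; t[11] = 10; t[12] = 23; t[13] = 24; t[14] = 1; t[15] = 30; t[16] = 13; t[17] = 4; t[18] = 11; t[19] = 0; t[20] = 3; t[21] = 34.
Since t[21] = t[1] = 34, the sequence is periodic with period 20.
(387 - 1) mod 20 = 6, so t[387] = t[7] = 40.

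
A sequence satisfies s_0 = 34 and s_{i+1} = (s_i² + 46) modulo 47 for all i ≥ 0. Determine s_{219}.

8

Listing terms: s_0 = 34, s_1 = 27, s_2 = 23, s_3 = 11, s_4 = 26, s_5 = 17, s_6 = 6, s_7 = 35, s_8 = 2, s_9 = 3, s_{10} = 8, s_{11} = 16, s_{12} = 20, s_{13} = 23.
Since s_{13} = s_2 = 23, the sequence is eventually periodic: after a pre-period of length 2 it cycles with period 11.
For i ≥ 2, s_i depends only on (i - 2) mod 11. (219 - 2) mod 11 = 8, so s_{219} = s_{10} = 8.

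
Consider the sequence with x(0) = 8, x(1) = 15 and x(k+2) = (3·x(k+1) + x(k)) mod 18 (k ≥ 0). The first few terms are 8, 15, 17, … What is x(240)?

8

We have x(0) = 8,  x(1) = 15,  x(2) = 17,  x(3) = 12,  x(4) = 17,  x(5) = 9,  x(6) = 8,  x(7) = 15.
The sequence repeats with period 6.
So x(240) = x(0 + ((240-0) mod 6)) = x(0) = 8.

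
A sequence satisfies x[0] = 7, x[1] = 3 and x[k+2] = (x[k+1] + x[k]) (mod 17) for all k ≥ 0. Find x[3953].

Listing terms: x[0] = 7; x[1] = 3; x[2] = 10; x[3] = 13; x[4] = 6; x[5] = 2; x[6] = 8; x[7] = 10; x[8] = 1; x[9] = 11; x[10] = 12; x[11] = 6; x[12] = 1; x[13] = 7; x[14] = 8; x[15] = 15; x[16] = 6; x[17] = 4; x[18] = 10; x[19] = 14; x[20] = 7; x[21] = 4; x[22] = 11; x[23] = 15; x[24] = 9; x[25] = 7; x[26] = 16; x[27] = 6; x[28] = 5; x[29] = 11; x[30] = 16; x[31] = 10; x[32] = 9; x[33] = 2; x[34] = 11; x[35] = 13; x[36] = 7; x[37] = 3.
The sequence repeats with period 36.
(3953 - 0) mod 36 = 29, so x[3953] = x[29] = 11.

11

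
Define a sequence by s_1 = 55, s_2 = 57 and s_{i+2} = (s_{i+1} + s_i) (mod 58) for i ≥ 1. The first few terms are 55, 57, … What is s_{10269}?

6

Listing terms: s_1 = 55; s_2 = 57; s_3 = 54; s_4 = 53; s_5 = 49; s_6 = 44; s_7 = 35; s_8 = 21; s_9 = 56; s_{10} = 19; s_{11} = 17; s_{12} = 36; s_{13} = 53; s_{14} = 31; s_{15} = 26; s_{16} = 57; s_{17} = 25; s_{18} = 24; s_{19} = 49; s_{20} = 15; s_{21} = 6; s_{22} = 21; s_{23} = 27; s_{24} = 48; s_{25} = 17; s_{26} = 7; s_{27} = 24; s_{28} = 31; s_{29} = 55; s_{30} = 28; s_{31} = 25; s_{32} = 53; s_{33} = 20; s_{34} = 15; s_{35} = 35; s_{36} = 50; s_{37} = 27; s_{38} = 19; s_{39} = 46; s_{40} = 7; s_{41} = 53; s_{42} = 2; s_{43} = 55; s_{44} = 57.
Since (s_{43}, s_{44}) = (s_1, s_2) = (55, 57) (two consecutive terms determine the rest), the sequence is periodic with period 42.
(10269 - 1) mod 42 = 20, so s_{10269} = s_{21} = 6.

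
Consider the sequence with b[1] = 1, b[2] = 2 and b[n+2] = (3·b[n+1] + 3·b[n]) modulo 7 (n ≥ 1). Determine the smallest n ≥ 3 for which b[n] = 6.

18

We have b[1] = 1,  b[2] = 2,  b[3] = 2,  b[4] = 5,  b[5] = 0,  b[6] = 1,  b[7] = 3,  b[8] = 5,  b[9] = 3,  b[10] = 3,  b[11] = 4,  b[12] = 0,  b[13] = 5,  b[14] = 1,  b[15] = 4,  b[16] = 1,  b[17] = 1,  b[18] = 6,  b[19] = 0,  b[20] = 4,  b[21] = 5,  b[22] = 6,  b[23] = 5,  b[24] = 5,  b[25] = 2,  b[26] = 0,  b[27] = 6,  b[28] = 4,  b[29] = 2,  b[30] = 4,  b[31] = 4,  b[32] = 3,  b[33] = 0,  b[34] = 2,  b[35] = 6,  b[36] = 3,  b[37] = 6,  b[38] = 6,  b[39] = 1,  b[40] = 0,  b[41] = 3,  b[42] = 2,  b[43] = 1,  b[44] = 2.
Since (b[43], b[44]) = (b[1], b[2]) = (1, 2) (two consecutive terms determine the rest), the sequence is periodic with period 42.
The value 6 first appears (with n ≥ 3) at b[18].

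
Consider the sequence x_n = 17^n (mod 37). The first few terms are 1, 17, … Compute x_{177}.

23

Listing terms: x_0 = 1; x_1 = 17; x_2 = 30; x_3 = 29; x_4 = 12; x_5 = 19; x_6 = 27; x_7 = 15; x_8 = 33; x_9 = 6; x_{10} = 28; x_{11} = 32; x_{12} = 26; x_{13} = 35; x_{14} = 3; x_{15} = 14; x_{16} = 16; x_{17} = 13; x_{18} = 36; x_{19} = 20; x_{20} = 7; x_{21} = 8; x_{22} = 25; x_{23} = 18; x_{24} = 10; x_{25} = 22; x_{26} = 4; x_{27} = 31; x_{28} = 9; x_{29} = 5; x_{30} = 11; x_{31} = 2; x_{32} = 34; x_{33} = 23; x_{34} = 21; x_{35} = 24; x_{36} = 1.
The sequence repeats with period 36.
(177 - 0) mod 36 = 33, so x_{177} = x_{33} = 23.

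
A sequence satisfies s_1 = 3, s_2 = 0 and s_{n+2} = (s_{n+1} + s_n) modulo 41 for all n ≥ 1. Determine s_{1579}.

s_1 = 3, s_2 = 0, s_3 = 3, s_4 = 3, s_5 = 6, s_6 = 9, s_7 = 15, s_8 = 24, s_9 = 39, s_{10} = 22, s_{11} = 20, s_{12} = 1, s_{13} = 21, s_{14} = 22, s_{15} = 2, s_{16} = 24, s_{17} = 26, s_{18} = 9, s_{19} = 35, s_{20} = 3, s_{21} = 38, s_{22} = 0, s_{23} = 38, s_{24} = 38, s_{25} = 35, s_{26} = 32, s_{27} = 26, s_{28} = 17, s_{29} = 2, s_{30} = 19, s_{31} = 21, s_{32} = 40, s_{33} = 20, s_{34} = 19, s_{35} = 39, s_{36} = 17, s_{37} = 15, s_{38} = 32, s_{39} = 6, s_{40} = 38, s_{41} = 3, s_{42} = 0.
The sequence repeats with period 40.
(1579 - 1) mod 40 = 18, so s_{1579} = s_{19} = 35.

35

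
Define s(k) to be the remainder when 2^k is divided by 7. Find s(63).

1

s(1) = 2; s(2) = 4; s(3) = 1; s(4) = 2.
Since s(4) = s(1) = 2, the sequence is periodic with period 3.
(63 - 1) mod 3 = 2, so s(63) = s(3) = 1.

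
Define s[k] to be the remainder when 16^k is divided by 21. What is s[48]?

1

Listing terms: s[1] = 16; s[2] = 4; s[3] = 1; s[4] = 16.
Since s[4] = s[1] = 16, the sequence is periodic with period 3.
So s[48] = s[1 + ((48-1) mod 3)] = s[3] = 1.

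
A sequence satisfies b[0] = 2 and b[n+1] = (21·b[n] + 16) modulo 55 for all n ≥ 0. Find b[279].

36

Listing terms: b[0] = 2, b[1] = 3, b[2] = 24, b[3] = 25, b[4] = 46, b[5] = 47, b[6] = 13, b[7] = 14, b[8] = 35, b[9] = 36, b[10] = 2.
The sequence repeats with period 10.
(279 - 0) mod 10 = 9, so b[279] = b[9] = 36.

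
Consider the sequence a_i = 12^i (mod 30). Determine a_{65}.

a_0 = 1; a_1 = 12; a_2 = 24; a_3 = 18; a_4 = 6; a_5 = 12.
Since a_5 = a_1 = 12, the sequence is eventually periodic: after a pre-period of length 1 it cycles with period 4.
For i ≥ 1, a_i depends only on (i - 1) mod 4. (65 - 1) mod 4 = 0, so a_{65} = a_1 = 12.

12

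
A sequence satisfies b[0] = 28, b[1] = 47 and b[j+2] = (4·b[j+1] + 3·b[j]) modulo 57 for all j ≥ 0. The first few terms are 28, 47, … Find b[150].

Computing terms: b[0] = 28, b[1] = 47, b[2] = 44, b[3] = 32, b[4] = 32, b[5] = 53, b[6] = 23, b[7] = 23, b[8] = 47, b[9] = 29, b[10] = 29, b[11] = 32, b[12] = 44, b[13] = 44, b[14] = 23, b[15] = 53, b[16] = 53, b[17] = 29, b[18] = 47, b[19] = 47, b[20] = 44.
Since (b[19], b[20]) = (b[1], b[2]) = (47, 44) (two consecutive terms determine the rest), the sequence is eventually periodic: after a pre-period of length 1 it cycles with period 18.
For j ≥ 1, b[j] depends only on (j - 1) mod 18. (150 - 1) mod 18 = 5, so b[150] = b[6] = 23.

23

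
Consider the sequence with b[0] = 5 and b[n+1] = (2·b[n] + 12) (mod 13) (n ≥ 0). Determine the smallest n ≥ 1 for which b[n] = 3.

Listing terms: b[0] = 5,  b[1] = 9,  b[2] = 4,  b[3] = 7,  b[4] = 0,  b[5] = 12,  b[6] = 10,  b[7] = 6,  b[8] = 11,  b[9] = 8,  b[10] = 2,  b[11] = 3,  b[12] = 5.
The sequence repeats with period 12.
The value 3 first appears (with n ≥ 1) at b[11].

11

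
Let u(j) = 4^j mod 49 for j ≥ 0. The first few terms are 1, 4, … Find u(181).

32

Listing terms: u(0) = 1, u(1) = 4, u(2) = 16, u(3) = 15, u(4) = 11, u(5) = 44, u(6) = 29, u(7) = 18, u(8) = 23, u(9) = 43, u(10) = 25, u(11) = 2, u(12) = 8, u(13) = 32, u(14) = 30, u(15) = 22, u(16) = 39, u(17) = 9, u(18) = 36, u(19) = 46, u(20) = 37, u(21) = 1.
Since u(21) = u(0) = 1, the sequence is periodic with period 21.
So u(181) = u(0 + ((181-0) mod 21)) = u(13) = 32.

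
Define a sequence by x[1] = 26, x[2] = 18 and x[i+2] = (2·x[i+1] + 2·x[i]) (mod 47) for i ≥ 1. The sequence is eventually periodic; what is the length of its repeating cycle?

We have x[1] = 26, x[2] = 18, x[3] = 41, x[4] = 24, x[5] = 36, x[6] = 26, x[7] = 30, x[8] = 18, x[9] = 2, x[10] = 40, x[11] = 37, x[12] = 13, x[13] = 6, x[14] = 38, x[15] = 41, x[16] = 17, x[17] = 22, x[18] = 31, x[19] = 12, x[20] = 39, x[21] = 8, x[22] = 0, x[23] = 16, x[24] = 32, x[25] = 2, x[26] = 21, x[27] = 46, x[28] = 40, x[29] = 31, x[30] = 1, x[31] = 17, x[32] = 36, x[33] = 12, x[34] = 2, x[35] = 28, x[36] = 13, x[37] = 35, x[38] = 2, x[39] = 27, x[40] = 11, x[41] = 29, x[42] = 33, x[43] = 30, x[44] = 32, x[45] = 30, x[46] = 30, x[47] = 26, x[48] = 18.
Since (x[47], x[48]) = (x[1], x[2]) = (26, 18) (two consecutive terms determine the rest), the sequence is periodic with period 46.

46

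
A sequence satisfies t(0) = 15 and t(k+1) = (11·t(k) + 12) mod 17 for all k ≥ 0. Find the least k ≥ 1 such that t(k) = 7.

t(0) = 15; t(1) = 7; t(2) = 4; t(3) = 5; t(4) = 16; t(5) = 1; t(6) = 6; t(7) = 10; t(8) = 3; t(9) = 11; t(10) = 14; t(11) = 13; t(12) = 2; t(13) = 0; t(14) = 12; t(15) = 8; t(16) = 15.
Since t(16) = t(0) = 15, the sequence is periodic with period 16.
The value 7 first appears (with k ≥ 1) at t(1).

1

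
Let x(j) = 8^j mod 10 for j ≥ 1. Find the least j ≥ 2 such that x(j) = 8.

We have x(1) = 8, x(2) = 4, x(3) = 2, x(4) = 6, x(5) = 8.
Since x(5) = x(1) = 8, the sequence is periodic with period 4.
The value 8 next appears (with j ≥ 2) at x(5).

5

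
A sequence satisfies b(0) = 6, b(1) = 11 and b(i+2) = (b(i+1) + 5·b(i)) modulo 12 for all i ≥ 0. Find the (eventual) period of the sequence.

Listing terms: b(0) = 6,  b(1) = 11,  b(2) = 5,  b(3) = 0,  b(4) = 1,  b(5) = 1,  b(6) = 6,  b(7) = 11.
The sequence repeats with period 6.

6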